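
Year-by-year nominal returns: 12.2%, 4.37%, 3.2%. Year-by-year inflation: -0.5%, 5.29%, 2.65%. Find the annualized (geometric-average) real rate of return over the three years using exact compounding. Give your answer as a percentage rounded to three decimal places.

Nominal growth factor = 1.1220 × 1.0437 × 1.0320 = 1.20850440
Price-level growth factor = 0.9950 × 1.0529 × 1.0265 = 1.07539784
Real growth factor = 1.20850440 / 1.07539784 = 1.12377425
Annualized real rate = 1.12377425^(1/3) − 1 = 3.9664% → 3.966%.

3.966%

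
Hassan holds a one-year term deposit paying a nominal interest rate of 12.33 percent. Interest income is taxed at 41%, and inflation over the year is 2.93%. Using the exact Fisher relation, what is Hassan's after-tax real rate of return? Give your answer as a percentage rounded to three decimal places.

4.221%

After-tax nominal return = 12.33% × (1 − 0.41) = 7.2747%.
1 + r = 1.072747 / 1.02930 = 1.042210
After-tax real rate = 1.042210 − 1 → 4.221%.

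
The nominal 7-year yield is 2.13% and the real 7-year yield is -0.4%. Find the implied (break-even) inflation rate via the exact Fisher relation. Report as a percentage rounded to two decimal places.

2.54%

(1 + π) = (1 + i)/(1 + r) = 1.02130 / 0.99600 = 1.025402
Break-even inflation = 1.025402 − 1 → 2.54%.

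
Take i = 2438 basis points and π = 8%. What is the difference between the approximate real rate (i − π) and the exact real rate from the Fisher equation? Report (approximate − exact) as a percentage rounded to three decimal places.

1.213%

Approximate: r ≈ 24.380% − 8.000% = 16.3800%
Exact: (1 + 0.2438)/(1 + 0.0800) − 1 = 15.1667%
Error = 16.3800% − 15.1667% = 1.2133% → 1.213%.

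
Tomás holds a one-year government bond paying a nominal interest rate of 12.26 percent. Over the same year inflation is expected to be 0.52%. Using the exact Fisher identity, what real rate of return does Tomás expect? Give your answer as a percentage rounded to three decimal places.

11.679%

1 + r = 1.12260 / 1.00520 = 1.116793
r = 1.116793 − 1 = 11.6793%, i.e. 11.679%.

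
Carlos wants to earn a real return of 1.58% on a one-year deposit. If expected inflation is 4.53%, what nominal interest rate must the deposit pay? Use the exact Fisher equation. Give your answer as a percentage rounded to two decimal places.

(1 + i) = (1 + r)(1 + π) = 1.01580 × 1.04530 = 1.06181574
i = 1.06181574 − 1, so the required nominal rate is 6.18%.

6.18%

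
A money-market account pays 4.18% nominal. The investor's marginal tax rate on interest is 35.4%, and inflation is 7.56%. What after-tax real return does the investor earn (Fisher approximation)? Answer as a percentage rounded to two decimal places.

After-tax nominal return = 4.18% × (1 − 0.354) = 2.70028%.
r ≈ 2.70028% − 7.56% → -4.86%.

-4.86%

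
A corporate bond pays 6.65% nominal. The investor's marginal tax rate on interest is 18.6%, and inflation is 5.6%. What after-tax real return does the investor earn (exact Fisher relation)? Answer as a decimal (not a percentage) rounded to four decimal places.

-0.0018

After-tax nominal return = 6.65% × (1 − 0.186) = 5.4131%.
1 + r = 1.054131 / 1.05600 = 0.998230
After-tax real rate = 0.998230 − 1 → -0.0018.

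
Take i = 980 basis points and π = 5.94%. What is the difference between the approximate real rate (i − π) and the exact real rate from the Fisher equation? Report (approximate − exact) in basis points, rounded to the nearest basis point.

Approximate: r ≈ 9.800% − 5.940% = 3.8600%
Exact: (1 + 0.0980)/(1 + 0.0594) − 1 = 3.6436%
Error = 3.8600% − 3.6436% = 0.2164% → 22 basis points.

22 basis points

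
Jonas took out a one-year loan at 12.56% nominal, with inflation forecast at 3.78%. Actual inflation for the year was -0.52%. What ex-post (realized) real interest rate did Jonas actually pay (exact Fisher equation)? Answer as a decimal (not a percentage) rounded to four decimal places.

0.1315

Ex-post: (1 + 0.1256)/(1 − 0.0052) − 1 = 13.1484%
So the realized real rate is 0.1315.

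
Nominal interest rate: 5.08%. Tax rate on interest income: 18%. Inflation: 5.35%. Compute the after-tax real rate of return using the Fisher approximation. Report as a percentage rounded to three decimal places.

-1.184%

After-tax nominal return = 5.08% × (1 − 0.18) = 4.1656%.
r ≈ 4.1656% − 5.35% → -1.184%.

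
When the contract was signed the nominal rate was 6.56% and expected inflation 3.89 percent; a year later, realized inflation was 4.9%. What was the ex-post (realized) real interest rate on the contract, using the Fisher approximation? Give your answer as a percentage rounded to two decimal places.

Ex-post: 6.56% − 4.9% = 1.660%
So the realized real rate is 1.66%.

1.66%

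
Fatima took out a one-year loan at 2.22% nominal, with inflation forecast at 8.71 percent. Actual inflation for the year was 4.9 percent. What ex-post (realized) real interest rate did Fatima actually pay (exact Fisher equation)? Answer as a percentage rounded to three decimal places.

Ex-post: (1 + 0.0222)/(1 + 0.0490) − 1 = -2.5548%
So the realized real rate is -2.555%.

-2.555%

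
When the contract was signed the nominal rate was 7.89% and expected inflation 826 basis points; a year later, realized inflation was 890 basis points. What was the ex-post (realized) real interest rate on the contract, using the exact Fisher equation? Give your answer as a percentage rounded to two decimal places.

-0.93%

Ex-post: (1 + 0.0789)/(1 + 0.0890) − 1 = -0.9275%
So the realized real rate is -0.93%.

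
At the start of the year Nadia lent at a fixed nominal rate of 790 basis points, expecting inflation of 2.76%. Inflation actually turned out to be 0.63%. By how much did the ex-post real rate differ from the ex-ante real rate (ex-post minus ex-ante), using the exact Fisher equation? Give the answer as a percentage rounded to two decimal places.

Ex-ante: (1 + 0.0790)/(1 + 0.0276) − 1 = 5.0019%
Ex-post: (1 + 0.0790)/(1 + 0.0063) − 1 = 7.2245%
Difference (ex-post − ex-ante) = 2.2225% → 2.22%.

2.22%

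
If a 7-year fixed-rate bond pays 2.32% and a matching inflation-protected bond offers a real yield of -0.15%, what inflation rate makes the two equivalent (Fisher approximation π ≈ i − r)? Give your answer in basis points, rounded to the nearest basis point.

π ≈ i − r = 2.32% − (-0.15%) → 247 basis points.

247 basis points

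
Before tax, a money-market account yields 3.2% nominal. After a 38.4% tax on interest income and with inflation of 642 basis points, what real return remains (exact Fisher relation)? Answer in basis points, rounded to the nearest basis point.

-418 basis points

After-tax nominal return = 3.2% × (1 − 0.384) = 1.9712%.
1 + r = 1.019712 / 1.06420 = 0.958196
After-tax real rate = 0.958196 − 1 → -418 basis points.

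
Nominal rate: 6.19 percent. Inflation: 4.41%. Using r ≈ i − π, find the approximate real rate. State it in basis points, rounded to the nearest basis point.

r ≈ i − π = 6.19% − 4.41% = 178 basis points.

178 basis points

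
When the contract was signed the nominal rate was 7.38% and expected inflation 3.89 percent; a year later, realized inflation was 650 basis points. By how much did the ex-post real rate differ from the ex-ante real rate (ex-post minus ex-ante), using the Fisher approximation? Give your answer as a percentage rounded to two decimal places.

Ex-ante: 7.38% − 3.89% = 3.490%
Ex-post: 7.38% − 6.5% = 0.880%
Difference (ex-post − ex-ante) = -2.6100% → -2.61%.

-2.61%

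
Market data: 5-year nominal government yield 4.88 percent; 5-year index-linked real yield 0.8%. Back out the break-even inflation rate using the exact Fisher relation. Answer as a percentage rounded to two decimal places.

4.05%

(1 + π) = (1 + i)/(1 + r) = 1.04880 / 1.00800 = 1.040476
Break-even inflation = 1.040476 − 1 → 4.05%.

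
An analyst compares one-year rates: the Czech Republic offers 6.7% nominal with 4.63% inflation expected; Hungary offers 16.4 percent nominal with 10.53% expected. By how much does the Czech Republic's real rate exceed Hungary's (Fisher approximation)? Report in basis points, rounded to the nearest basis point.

-380 basis points

The Czech Republic: 6.7% − 4.63% = 2.070%
Hungary: 16.4% − 10.53% = 5.870%
Differential = -3.800% → -380 basis points.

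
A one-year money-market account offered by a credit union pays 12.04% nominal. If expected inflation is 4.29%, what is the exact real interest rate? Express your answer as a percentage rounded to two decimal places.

7.43%

1 + r = 1.12040 / 1.04290 = 1.074312
r = 1.074312 − 1 = 7.4312%, i.e. 7.43%.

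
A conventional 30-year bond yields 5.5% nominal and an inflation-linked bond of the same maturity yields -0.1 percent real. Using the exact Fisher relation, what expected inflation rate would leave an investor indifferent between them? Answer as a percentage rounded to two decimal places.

(1 + π) = (1 + i)/(1 + r) = 1.05500 / 0.99900 = 1.056056
Break-even inflation = 1.056056 − 1 → 5.61%.

5.61%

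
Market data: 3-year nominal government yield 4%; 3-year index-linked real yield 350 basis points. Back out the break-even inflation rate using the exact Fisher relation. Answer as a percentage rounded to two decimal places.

(1 + π) = (1 + i)/(1 + r) = 1.04000 / 1.03500 = 1.004831
Break-even inflation = 1.004831 − 1 → 0.48%.

0.48%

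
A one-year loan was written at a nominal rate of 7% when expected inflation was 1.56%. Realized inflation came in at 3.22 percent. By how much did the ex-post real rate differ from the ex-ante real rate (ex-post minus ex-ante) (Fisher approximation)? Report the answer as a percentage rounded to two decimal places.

-1.66%

Ex-ante: 7% − 1.56% = 5.440%
Ex-post: 7% − 3.22% = 3.780%
Difference (ex-post − ex-ante) = -1.6600% → -1.66%.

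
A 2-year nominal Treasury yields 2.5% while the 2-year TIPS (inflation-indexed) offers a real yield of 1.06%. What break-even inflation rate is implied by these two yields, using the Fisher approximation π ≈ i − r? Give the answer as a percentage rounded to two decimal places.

1.44%

π ≈ i − r = 2.5% − 1.06% → 1.44%.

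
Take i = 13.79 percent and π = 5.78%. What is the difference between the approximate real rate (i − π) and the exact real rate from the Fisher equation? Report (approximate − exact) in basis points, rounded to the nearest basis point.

Approximate: r ≈ 13.790% − 5.780% = 8.0100%
Exact: (1 + 0.1379)/(1 + 0.0578) − 1 = 7.5723%
Error = 8.0100% − 7.5723% = 0.4377% → 44 basis points.

44 basis points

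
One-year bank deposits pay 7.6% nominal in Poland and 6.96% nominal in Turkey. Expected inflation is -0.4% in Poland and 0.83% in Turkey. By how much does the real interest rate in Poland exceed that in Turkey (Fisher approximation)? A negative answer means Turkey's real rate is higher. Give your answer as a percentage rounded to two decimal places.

Poland: 7.6% − (-0.4%) = 8.000%
Turkey: 6.96% − 0.83% = 6.130%
Differential = 1.870% → 1.87%.

1.87%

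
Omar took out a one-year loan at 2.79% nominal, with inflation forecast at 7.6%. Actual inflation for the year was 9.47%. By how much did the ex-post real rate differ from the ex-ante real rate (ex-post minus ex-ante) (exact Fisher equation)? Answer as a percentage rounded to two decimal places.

Ex-ante: (1 + 0.0279)/(1 + 0.0760) − 1 = -4.4703%
Ex-post: (1 + 0.0279)/(1 + 0.0947) − 1 = -6.1021%
Difference (ex-post − ex-ante) = -1.6319% → -1.63%.

-1.63%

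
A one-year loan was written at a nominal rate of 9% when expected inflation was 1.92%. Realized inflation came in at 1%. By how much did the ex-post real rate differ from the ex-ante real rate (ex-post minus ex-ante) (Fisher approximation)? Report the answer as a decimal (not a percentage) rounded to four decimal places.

Ex-ante: 9% − 1.92% = 7.080%
Ex-post: 9% − 1% = 8.000%
Difference (ex-post − ex-ante) = 0.9200% → 0.0092.

0.0092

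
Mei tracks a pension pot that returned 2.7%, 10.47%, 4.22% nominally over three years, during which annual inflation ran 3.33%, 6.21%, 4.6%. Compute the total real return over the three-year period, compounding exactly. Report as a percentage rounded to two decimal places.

3.00%

Compound the nominal returns: 1.0270 × 1.1047 × 1.0422 = 1.182404.
Compound inflation: 1.0333 × 1.0621 × 1.0460 = 1.147951.
Deflate: 1.182404 / 1.147951 = 1.030012.
Total real return = 1.030012 − 1 → 3.00%.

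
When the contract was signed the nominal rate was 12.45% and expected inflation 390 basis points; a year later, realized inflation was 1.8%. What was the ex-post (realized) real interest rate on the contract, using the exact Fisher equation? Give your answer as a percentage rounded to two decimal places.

Ex-post: (1 + 0.1245)/(1 + 0.0180) − 1 = 10.4617%
So the realized real rate is 10.46%.

10.46%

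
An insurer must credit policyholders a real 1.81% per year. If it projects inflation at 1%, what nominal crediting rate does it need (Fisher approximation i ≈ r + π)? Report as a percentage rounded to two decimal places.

2.81%

i ≈ r + π = 1.81% + 1% = 2.81%.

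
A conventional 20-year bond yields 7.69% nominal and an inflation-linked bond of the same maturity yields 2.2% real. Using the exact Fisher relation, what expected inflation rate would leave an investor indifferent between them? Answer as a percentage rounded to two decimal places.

5.37%

(1 + π) = (1 + i)/(1 + r) = 1.07690 / 1.02200 = 1.053718
Break-even inflation = 1.053718 − 1 → 5.37%.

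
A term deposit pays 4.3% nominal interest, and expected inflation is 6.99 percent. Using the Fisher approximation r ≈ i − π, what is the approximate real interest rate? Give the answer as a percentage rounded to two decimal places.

-2.69%

r ≈ i − π = 4.3% − 6.99% = -2.69%.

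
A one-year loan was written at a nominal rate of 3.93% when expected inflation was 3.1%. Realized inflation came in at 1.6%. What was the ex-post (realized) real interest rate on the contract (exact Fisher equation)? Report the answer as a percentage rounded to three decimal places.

2.293%

Ex-post: (1 + 0.0393)/(1 + 0.0160) − 1 = 2.2933%
So the realized real rate is 2.293%.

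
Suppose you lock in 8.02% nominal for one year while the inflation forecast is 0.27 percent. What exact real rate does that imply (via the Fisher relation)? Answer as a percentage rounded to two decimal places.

1 + r = 1.08020 / 1.00270 = 1.077291
r = 1.077291 − 1 = 7.7291%, i.e. 7.73%.

7.73%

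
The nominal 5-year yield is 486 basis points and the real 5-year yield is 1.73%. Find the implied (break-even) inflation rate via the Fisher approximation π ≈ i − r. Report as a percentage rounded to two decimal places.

3.13%

π ≈ i − r = 4.86% − 1.73% → 3.13%.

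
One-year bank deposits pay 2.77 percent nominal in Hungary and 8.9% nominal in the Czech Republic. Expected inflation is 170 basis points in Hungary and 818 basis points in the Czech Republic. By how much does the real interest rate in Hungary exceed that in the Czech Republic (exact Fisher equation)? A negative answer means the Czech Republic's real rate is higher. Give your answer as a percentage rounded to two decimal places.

0.39%

Hungary: (1 + 0.0277)/(1 + 0.0170) − 1 = 1.0521%
The Czech Republic: (1 + 0.0890)/(1 + 0.0818) − 1 = 0.6656%
Differential = 1.0521% − 0.6656% = 0.3866% → 0.39%.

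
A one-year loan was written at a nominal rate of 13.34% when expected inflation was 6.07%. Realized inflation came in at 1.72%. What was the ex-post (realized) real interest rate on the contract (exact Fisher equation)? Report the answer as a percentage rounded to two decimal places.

11.42%

Ex-post: (1 + 0.1334)/(1 + 0.0172) − 1 = 11.4235%
So the realized real rate is 11.42%.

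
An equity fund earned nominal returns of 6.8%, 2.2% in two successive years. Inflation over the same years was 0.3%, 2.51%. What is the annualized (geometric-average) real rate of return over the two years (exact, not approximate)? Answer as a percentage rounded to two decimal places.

Nominal growth factor = 1.0680 × 1.0220 = 1.09149600
Price-level growth factor = 1.0030 × 1.0251 = 1.02817530
Real growth factor = 1.09149600 / 1.02817530 = 1.06158551
Annualized real rate = 1.06158551^(1/2) − 1 = 3.0333% → 3.03%.

3.03%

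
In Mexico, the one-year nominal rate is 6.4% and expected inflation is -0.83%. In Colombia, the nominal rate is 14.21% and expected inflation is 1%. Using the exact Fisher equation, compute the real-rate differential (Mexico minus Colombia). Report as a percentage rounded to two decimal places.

-5.79%

Mexico: (1 + 0.0640)/(1 − 0.0083) − 1 = 7.2905%
Colombia: (1 + 0.1421)/(1 + 0.0100) − 1 = 13.0792%
Differential = 7.2905% − 13.0792% = -5.7887% → -5.79%.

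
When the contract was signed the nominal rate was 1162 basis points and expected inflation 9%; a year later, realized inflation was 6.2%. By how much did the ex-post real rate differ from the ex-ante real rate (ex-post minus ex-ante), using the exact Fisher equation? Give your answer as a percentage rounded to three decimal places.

Ex-ante: (1 + 0.1162)/(1 + 0.0900) − 1 = 2.4037%
Ex-post: (1 + 0.1162)/(1 + 0.0620) − 1 = 5.1036%
Difference (ex-post − ex-ante) = 2.6999% → 2.700%.

2.700%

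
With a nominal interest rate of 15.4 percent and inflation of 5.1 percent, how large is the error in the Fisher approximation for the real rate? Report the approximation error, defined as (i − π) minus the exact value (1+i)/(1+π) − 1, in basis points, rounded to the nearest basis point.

Approximate: r ≈ 15.400% − 5.100% = 10.3000%
Exact: (1 + 0.1540)/(1 + 0.0510) − 1 = 9.8002%
Error = 10.3000% − 9.8002% = 0.4998% → 50 basis points.

50 basis points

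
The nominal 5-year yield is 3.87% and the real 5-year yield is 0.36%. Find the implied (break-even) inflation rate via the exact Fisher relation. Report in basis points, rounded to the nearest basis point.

350 basis points

(1 + π) = (1 + i)/(1 + r) = 1.03870 / 1.00360 = 1.034974
Break-even inflation = 1.034974 − 1 → 350 basis points.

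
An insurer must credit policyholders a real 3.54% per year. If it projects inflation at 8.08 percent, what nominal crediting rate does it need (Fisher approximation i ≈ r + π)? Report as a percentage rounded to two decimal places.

i ≈ r + π = 3.54% + 8.08% = 11.62%.

11.62%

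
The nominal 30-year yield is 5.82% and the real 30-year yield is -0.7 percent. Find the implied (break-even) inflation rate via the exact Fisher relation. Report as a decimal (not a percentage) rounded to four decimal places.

0.0657

(1 + π) = (1 + i)/(1 + r) = 1.05820 / 0.99300 = 1.065660
Break-even inflation = 1.065660 − 1 → 0.0657.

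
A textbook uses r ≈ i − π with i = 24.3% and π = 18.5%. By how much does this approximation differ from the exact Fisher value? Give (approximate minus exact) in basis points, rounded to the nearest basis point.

Approximate: r ≈ 24.300% − 18.500% = 5.8000%
Exact: (1 + 0.2430)/(1 + 0.1850) − 1 = 4.8945%
Error = 5.8000% − 4.8945% = 0.9055% → 91 basis points.

91 basis points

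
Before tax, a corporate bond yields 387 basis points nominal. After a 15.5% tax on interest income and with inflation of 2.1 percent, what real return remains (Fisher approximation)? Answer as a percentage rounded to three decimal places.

1.170%

After-tax nominal return = 3.87% × (1 − 0.155) = 3.27015%.
r ≈ 3.27015% − 2.1% → 1.170%.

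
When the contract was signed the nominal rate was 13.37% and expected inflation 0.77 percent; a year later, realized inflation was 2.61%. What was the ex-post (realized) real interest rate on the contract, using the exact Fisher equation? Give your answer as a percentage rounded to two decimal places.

10.49%

Ex-post: (1 + 0.1337)/(1 + 0.0261) − 1 = 10.4863%
So the realized real rate is 10.49%.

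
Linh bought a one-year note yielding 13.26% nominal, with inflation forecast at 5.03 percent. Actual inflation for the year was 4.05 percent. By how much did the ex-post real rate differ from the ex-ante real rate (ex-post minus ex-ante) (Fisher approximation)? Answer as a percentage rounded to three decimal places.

0.980%

Ex-ante: 13.26% − 5.03% = 8.230%
Ex-post: 13.26% − 4.05% = 9.210%
Difference (ex-post − ex-ante) = 0.9800% → 0.980%.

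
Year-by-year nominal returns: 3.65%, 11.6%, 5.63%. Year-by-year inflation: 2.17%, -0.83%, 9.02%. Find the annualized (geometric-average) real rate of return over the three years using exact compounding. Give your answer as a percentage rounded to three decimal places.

Nominal growth factor = 1.0365 × 1.1160 × 1.0563 = 1.22185812
Price-level growth factor = 1.0217 × 0.9917 × 1.0902 = 1.10461232
Real growth factor = 1.22185812 / 1.10461232 = 1.10614204
Annualized real rate = 1.10614204^(1/3) − 1 = 3.4198% → 3.420%.

3.420%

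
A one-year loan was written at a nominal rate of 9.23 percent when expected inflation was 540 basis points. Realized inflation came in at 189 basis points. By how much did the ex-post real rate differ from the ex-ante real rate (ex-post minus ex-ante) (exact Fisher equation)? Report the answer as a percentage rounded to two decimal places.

Ex-ante: (1 + 0.0923)/(1 + 0.0540) − 1 = 3.6338%
Ex-post: (1 + 0.0923)/(1 + 0.0189) − 1 = 7.2038%
Difference (ex-post − ex-ante) = 3.5701% → 3.57%.

3.57%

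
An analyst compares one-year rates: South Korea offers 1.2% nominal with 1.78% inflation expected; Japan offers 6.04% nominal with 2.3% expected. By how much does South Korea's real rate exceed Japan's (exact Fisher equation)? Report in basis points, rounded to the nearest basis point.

-423 basis points

South Korea: (1 + 0.0120)/(1 + 0.0178) − 1 = -0.5699%
Japan: (1 + 0.0604)/(1 + 0.0230) − 1 = 3.6559%
Differential = -0.5699% − 3.6559% = -4.2258% → -423 basis points.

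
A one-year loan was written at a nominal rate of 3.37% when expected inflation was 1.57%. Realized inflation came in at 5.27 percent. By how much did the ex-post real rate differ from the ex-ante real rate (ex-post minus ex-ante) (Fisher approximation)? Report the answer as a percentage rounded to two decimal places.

-3.70%

Ex-ante: 3.37% − 1.57% = 1.800%
Ex-post: 3.37% − 5.27% = -1.900%
Difference (ex-post − ex-ante) = -3.7000% → -3.70%.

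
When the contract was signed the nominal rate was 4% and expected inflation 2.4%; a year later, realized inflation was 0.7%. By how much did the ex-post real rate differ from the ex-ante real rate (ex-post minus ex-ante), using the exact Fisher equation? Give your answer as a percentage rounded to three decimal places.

1.715%

Ex-ante: (1 + 0.0400)/(1 + 0.0240) − 1 = 1.5625%
Ex-post: (1 + 0.0400)/(1 + 0.0070) − 1 = 3.2771%
Difference (ex-post − ex-ante) = 1.7146% → 1.715%.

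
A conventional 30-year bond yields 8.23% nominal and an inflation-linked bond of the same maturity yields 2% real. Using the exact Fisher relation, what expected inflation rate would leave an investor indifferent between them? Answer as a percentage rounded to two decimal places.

(1 + π) = (1 + i)/(1 + r) = 1.08230 / 1.02000 = 1.061078
Break-even inflation = 1.061078 − 1 → 6.11%.

6.11%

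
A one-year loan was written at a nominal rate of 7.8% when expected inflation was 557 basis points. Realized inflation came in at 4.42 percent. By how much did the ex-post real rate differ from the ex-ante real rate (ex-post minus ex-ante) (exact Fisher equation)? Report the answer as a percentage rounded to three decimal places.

1.125%

Ex-ante: (1 + 0.0780)/(1 + 0.0557) − 1 = 2.1123%
Ex-post: (1 + 0.0780)/(1 + 0.0442) − 1 = 3.2369%
Difference (ex-post − ex-ante) = 1.1246% → 1.125%.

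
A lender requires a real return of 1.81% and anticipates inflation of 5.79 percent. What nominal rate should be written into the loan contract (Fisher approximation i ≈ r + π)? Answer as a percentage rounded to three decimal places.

i ≈ r + π = 1.81% + 5.79% = 7.600%.

7.600%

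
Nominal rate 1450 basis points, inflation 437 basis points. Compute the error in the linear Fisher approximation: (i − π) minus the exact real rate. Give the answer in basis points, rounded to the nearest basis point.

42 basis points

Approximate: r ≈ 14.500% − 4.370% = 10.1300%
Exact: (1 + 0.1450)/(1 + 0.0437) − 1 = 9.7059%
Error = 10.1300% − 9.7059% = 0.4241% → 42 basis points.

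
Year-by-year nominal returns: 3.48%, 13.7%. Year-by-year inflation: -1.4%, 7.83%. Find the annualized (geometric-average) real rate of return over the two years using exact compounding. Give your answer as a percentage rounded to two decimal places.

Nominal growth factor = 1.0348 × 1.1370 = 1.17656760
Price-level growth factor = 0.9860 × 1.0783 = 1.06320380
Real growth factor = 1.17656760 / 1.06320380 = 1.10662471
Annualized real rate = 1.10662471^(1/2) − 1 = 5.1962% → 5.20%.

5.20%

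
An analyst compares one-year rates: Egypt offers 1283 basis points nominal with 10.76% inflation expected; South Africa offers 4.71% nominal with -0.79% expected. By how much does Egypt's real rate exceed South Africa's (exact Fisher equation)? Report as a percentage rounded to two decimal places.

Egypt: (1 + 0.1283)/(1 + 0.1076) − 1 = 1.8689%
South Africa: (1 + 0.0471)/(1 − 0.0079) − 1 = 5.5438%
Differential = 1.8689% − 5.5438% = -3.6749% → -3.67%.

-3.67%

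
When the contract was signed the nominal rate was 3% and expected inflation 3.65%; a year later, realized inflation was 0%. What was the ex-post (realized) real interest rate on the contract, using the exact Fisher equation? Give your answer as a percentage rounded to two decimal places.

3.00%

Ex-post: (1 + 0.0300)/(1 + 0.0000) − 1 = 3.0000%
So the realized real rate is 3.00%.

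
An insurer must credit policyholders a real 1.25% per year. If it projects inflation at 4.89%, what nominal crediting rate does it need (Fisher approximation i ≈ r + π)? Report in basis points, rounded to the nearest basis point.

i ≈ r + π = 1.25% + 4.89% = 614 basis points.

614 basis points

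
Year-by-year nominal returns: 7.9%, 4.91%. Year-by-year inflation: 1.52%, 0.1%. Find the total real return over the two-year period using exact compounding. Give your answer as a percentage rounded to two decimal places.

Compound the nominal returns: 1.0790 × 1.0491 = 1.131979.
Compound inflation: 1.0152 × 1.0010 = 1.016215.
Deflate: 1.131979 / 1.016215 = 1.113917.
Total real return = 1.113917 − 1 → 11.39%.

11.39%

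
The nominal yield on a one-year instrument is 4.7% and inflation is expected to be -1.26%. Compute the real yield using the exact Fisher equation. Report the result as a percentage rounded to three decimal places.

By the Fisher identity, 1 + r = (1 + i)/(1 + π).
1 + r = 1.04700 / 0.98740 = 1.060361
r = 1.060361 − 1 = 6.0361%, i.e. 6.036%.

6.036%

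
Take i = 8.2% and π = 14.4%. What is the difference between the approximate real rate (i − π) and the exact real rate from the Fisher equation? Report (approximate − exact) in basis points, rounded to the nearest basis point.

-78 basis points

Approximate: r ≈ 8.200% − 14.400% = -6.2000%
Exact: (1 + 0.0820)/(1 + 0.1440) − 1 = -5.4196%
Error = -6.2000% − (-5.4196%) = -0.7804% → -78 basis points.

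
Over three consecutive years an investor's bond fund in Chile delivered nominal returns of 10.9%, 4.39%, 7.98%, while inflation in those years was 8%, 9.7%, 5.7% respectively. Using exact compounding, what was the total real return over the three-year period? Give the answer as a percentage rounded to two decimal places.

Compound the nominal returns: 1.1090 × 1.0439 × 1.0798 = 1.250068.
Compound inflation: 1.0800 × 1.0970 × 1.0570 = 1.252291.
Deflate: 1.250068 / 1.252291 = 0.998225.
Total real return = 0.998225 − 1 → -0.18%.

-0.18%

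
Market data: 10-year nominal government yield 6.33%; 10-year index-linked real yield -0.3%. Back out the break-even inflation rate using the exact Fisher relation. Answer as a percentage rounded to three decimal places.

6.650%

(1 + π) = (1 + i)/(1 + r) = 1.06330 / 0.99700 = 1.066499
Break-even inflation = 1.066499 − 1 → 6.650%.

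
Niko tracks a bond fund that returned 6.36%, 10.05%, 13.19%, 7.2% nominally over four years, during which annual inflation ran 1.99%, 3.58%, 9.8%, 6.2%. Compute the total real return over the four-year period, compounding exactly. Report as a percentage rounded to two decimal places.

15.30%

Compound the nominal returns: 1.0636 × 1.1005 × 1.1319 × 1.0720 = 1.420271.
Compound inflation: 1.0199 × 1.0358 × 1.0980 × 1.0620 = 1.231857.
Deflate: 1.420271 / 1.231857 = 1.152951.
Total real return = 1.152951 − 1 → 15.30%.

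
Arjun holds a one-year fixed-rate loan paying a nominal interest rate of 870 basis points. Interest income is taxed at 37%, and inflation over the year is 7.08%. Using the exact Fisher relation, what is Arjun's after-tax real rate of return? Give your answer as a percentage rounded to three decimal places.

After-tax nominal return = 8.7% × (1 − 0.37) = 5.4810%.
1 + r = 1.05481 / 1.07080 = 0.985067
After-tax real rate = 0.985067 − 1 → -1.493%.

-1.493%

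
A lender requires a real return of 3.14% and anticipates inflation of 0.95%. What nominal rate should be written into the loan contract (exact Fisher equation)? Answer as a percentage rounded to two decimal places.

4.12%

(1 + i) = (1 + r)(1 + π) = 1.03140 × 1.00950 = 1.0411983
i = 1.0411983 − 1, so the required nominal rate is 4.12%.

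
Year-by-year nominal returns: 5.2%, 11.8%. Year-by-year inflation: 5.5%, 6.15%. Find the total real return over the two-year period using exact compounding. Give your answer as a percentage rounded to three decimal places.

Compound the nominal returns: 1.0520 × 1.1180 = 1.176136.
Compound inflation: 1.0550 × 1.0615 = 1.119883.
Deflate: 1.176136 / 1.119883 = 1.050232.
Total real return = 1.050232 − 1 → 5.023%.

5.023%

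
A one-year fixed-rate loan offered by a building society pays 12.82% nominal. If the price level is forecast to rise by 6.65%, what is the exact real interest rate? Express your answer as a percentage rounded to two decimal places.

5.79%

By the Fisher identity, 1 + r = (1 + i)/(1 + π).
1 + r = 1.12820 / 1.06650 = 1.057853
r = 1.057853 − 1 = 5.7853%, i.e. 5.79%.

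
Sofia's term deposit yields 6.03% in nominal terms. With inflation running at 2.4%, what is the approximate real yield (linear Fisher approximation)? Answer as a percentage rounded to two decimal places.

r ≈ i − π = 6.03% − 2.4% = 3.63%.

3.63%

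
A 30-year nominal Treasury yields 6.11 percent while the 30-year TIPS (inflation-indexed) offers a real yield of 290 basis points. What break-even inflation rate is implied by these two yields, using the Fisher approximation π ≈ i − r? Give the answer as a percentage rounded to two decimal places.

3.21%

π ≈ i − r = 6.11% − 2.9% → 3.21%.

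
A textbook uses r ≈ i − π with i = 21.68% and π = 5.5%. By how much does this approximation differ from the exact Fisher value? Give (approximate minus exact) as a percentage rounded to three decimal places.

0.844%

Approximate: r ≈ 21.680% − 5.500% = 16.1800%
Exact: (1 + 0.2168)/(1 + 0.0550) − 1 = 15.33649%
Error = 16.1800% − 15.33649% = 0.84351% → 0.844%.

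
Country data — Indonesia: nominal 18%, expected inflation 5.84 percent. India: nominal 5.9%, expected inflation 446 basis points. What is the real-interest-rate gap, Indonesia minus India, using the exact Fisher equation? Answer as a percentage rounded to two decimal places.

Indonesia: (1 + 0.1800)/(1 + 0.0584) − 1 = 11.4890%
India: (1 + 0.0590)/(1 + 0.0446) − 1 = 1.3785%
Differential = 11.4890% − 1.3785% = 10.1105% → 10.11%.

10.11%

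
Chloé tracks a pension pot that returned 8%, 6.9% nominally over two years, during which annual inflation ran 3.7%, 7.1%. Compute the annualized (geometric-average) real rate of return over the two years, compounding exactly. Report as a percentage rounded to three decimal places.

1.957%

Compound the nominal returns: 1.0800 × 1.0690 = 1.15452000.
Compound inflation: 1.0370 × 1.0710 = 1.11062700.
Deflate: 1.15452000 / 1.11062700 = 1.03952092.
Annualized real rate = 1.03952092^(1/2) − 1 = 1.9569% → 1.957%.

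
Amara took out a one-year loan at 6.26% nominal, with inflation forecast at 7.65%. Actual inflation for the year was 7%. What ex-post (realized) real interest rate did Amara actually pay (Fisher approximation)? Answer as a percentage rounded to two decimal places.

-0.74%

Ex-post: 6.26% − 7% = -0.740%
So the realized real rate is -0.74%.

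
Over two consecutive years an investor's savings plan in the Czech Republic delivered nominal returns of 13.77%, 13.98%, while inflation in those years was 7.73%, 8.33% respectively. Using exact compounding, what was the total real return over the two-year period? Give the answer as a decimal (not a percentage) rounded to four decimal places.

0.1111

Nominal growth factor = 1.1377 × 1.1398 = 1.296750
Price-level growth factor = 1.0773 × 1.0833 = 1.167039
Real growth factor = 1.296750 / 1.167039 = 1.111146
Total real return = 1.111146 − 1 → 0.1111.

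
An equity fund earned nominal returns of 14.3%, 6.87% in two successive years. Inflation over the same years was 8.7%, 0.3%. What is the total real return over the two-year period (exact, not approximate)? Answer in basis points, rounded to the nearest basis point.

1204 basis points

Nominal growth factor = 1.1430 × 1.0687 = 1.221524
Price-level growth factor = 1.0870 × 1.0030 = 1.090261
Real growth factor = 1.221524 / 1.090261 = 1.120396
Total real return = 1.120396 − 1 → 1204 basis points.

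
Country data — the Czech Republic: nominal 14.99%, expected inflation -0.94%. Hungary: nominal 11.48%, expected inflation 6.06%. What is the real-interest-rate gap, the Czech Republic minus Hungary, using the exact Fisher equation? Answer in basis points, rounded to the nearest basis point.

The Czech Republic: (1 + 0.1499)/(1 − 0.0094) − 1 = 16.0812%
Hungary: (1 + 0.1148)/(1 + 0.0606) − 1 = 5.1103%
Differential = 16.0812% − 5.1103% = 10.9708% → 1097 basis points.

1097 basis points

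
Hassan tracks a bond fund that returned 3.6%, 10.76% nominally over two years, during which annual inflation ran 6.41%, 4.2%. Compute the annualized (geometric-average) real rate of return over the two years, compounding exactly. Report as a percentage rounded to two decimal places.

Compound the nominal returns: 1.0360 × 1.1076 = 1.14747360.
Compound inflation: 1.0641 × 1.0420 = 1.10879220.
Deflate: 1.14747360 / 1.10879220 = 1.03488607.
Annualized real rate = 1.03488607^(1/2) − 1 = 1.7294% → 1.73%.

1.73%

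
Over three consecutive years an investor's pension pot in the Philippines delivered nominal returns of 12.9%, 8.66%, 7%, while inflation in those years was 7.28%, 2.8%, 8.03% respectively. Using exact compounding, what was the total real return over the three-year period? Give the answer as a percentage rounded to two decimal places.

10.18%

Compound the nominal returns: 1.1290 × 1.0866 × 1.0700 = 1.312645.
Compound inflation: 1.0728 × 1.0280 × 1.0803 = 1.191396.
Deflate: 1.312645 / 1.191396 = 1.101771.
Total real return = 1.101771 − 1 → 10.18%.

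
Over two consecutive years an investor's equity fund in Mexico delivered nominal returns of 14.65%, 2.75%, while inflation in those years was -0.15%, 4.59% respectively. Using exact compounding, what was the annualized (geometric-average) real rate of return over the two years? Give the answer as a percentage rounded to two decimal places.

6.21%

Nominal growth factor = 1.1465 × 1.0275 = 1.17802875
Price-level growth factor = 0.9985 × 1.0459 = 1.04433115
Real growth factor = 1.17802875 / 1.04433115 = 1.12802223
Annualized real rate = 1.12802223^(1/2) − 1 = 6.2084% → 6.21%.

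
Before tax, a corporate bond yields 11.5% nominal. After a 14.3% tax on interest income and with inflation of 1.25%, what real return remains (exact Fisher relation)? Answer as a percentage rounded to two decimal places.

8.50%

After-tax nominal return = 11.5% × (1 − 0.143) = 9.8555%.
1 + r = 1.098555 / 1.01250 = 1.084993
After-tax real rate = 1.084993 − 1 → 8.50%.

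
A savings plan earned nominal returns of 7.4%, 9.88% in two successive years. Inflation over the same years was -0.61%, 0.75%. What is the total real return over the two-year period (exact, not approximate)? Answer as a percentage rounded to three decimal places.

17.852%

Nominal growth factor = 1.0740 × 1.0988 = 1.1801112
Price-level growth factor = 0.9939 × 1.0075 = 1.0013543
Real growth factor = 1.1801112 / 1.0013543 = 1.1785152
Total real return = 1.1785152 − 1 → 17.852%.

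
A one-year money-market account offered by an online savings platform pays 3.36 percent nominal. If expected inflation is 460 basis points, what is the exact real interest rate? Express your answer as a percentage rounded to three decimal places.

-1.185%

1 + r = 1.03360 / 1.04600 = 0.9881453
r = 0.9881453 − 1 = -1.18547%, i.e. -1.185%.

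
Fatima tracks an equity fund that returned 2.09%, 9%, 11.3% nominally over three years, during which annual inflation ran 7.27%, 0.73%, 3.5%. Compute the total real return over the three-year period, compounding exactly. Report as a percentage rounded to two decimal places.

Compound the nominal returns: 1.0209 × 1.0900 × 1.1130 = 1.238525.
Compound inflation: 1.0727 × 1.0073 × 1.0350 = 1.118349.
Deflate: 1.238525 / 1.118349 = 1.107458.
Total real return = 1.107458 − 1 → 10.75%.

10.75%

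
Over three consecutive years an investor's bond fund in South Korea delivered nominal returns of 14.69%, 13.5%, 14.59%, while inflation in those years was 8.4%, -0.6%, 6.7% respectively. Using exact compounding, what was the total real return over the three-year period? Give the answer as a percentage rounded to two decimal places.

29.74%

Nominal growth factor = 1.1469 × 1.1350 × 1.1459 = 1.491654
Price-level growth factor = 1.0840 × 0.9940 × 1.0670 = 1.149688
Real growth factor = 1.491654 / 1.149688 = 1.297442
Total real return = 1.297442 − 1 → 29.74%.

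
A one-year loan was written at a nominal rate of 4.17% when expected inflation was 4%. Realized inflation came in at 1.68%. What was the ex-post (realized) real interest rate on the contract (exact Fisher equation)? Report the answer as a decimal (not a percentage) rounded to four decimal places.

0.0245

Ex-post: (1 + 0.0417)/(1 + 0.0168) − 1 = 2.4489%
So the realized real rate is 0.0245.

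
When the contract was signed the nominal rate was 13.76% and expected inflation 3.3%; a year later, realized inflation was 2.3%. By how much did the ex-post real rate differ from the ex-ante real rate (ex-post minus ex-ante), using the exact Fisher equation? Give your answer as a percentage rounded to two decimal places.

Ex-ante: (1 + 0.1376)/(1 + 0.0330) − 1 = 10.1258%
Ex-post: (1 + 0.1376)/(1 + 0.0230) − 1 = 11.2023%
Difference (ex-post − ex-ante) = 1.0765% → 1.08%.

1.08%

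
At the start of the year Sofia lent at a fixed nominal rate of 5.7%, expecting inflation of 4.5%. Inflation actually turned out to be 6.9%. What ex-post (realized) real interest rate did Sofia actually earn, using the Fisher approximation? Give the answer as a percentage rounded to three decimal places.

Ex-post: 5.7% − 6.9% = -1.200%
So the realized real rate is -1.200%.

-1.200%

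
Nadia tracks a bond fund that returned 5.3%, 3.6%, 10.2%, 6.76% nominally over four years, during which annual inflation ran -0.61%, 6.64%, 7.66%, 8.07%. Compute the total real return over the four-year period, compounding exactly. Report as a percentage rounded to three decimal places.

Compound the nominal returns: 1.0530 × 1.0360 × 1.1020 × 1.0676 = 1.283448.
Compound inflation: 0.9939 × 1.0664 × 1.0766 × 1.0807 = 1.233168.
Deflate: 1.283448 / 1.233168 = 1.040773.
Total real return = 1.040773 − 1 → 4.077%.

4.077%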